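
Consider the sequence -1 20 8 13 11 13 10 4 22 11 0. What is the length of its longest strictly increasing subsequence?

5

Scanning left to right, the best length ending at each element is: -1→1, 20→2, 8→2, 13→3, 11→3, 13→4, 10→3, 4→2, 22→5, 11→4, 0→2.
So the longest increasing subsequence has length 5, e.g. -1, 8, 11, 13, 22.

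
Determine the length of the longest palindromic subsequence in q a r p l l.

2

One longest palindromic subsequence is ll (positions 5,6); it reads the same forward and backward, and the interval DP gives dp[1][6] = 2.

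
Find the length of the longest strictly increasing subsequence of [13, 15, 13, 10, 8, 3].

Let dp[i] be the longest increasing subsequence ending at position i. Then dp = [1, 2, 1, 1, 1, 1].
The maximum is 2; one witness is 13, 15 at positions 1,2.

2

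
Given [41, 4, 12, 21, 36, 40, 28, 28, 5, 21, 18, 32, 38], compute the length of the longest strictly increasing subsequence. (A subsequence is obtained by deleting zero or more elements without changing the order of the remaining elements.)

Let dp[i] be the longest increasing subsequence ending at position i. Then dp = [1, 1, 2, 3, 4, 5, 4, 4, 2, 3, 3, 5, 6].
The maximum is 6; one witness is 4, 12, 21, 28, 32, 38 at positions 2,3,4,7,12,13.

6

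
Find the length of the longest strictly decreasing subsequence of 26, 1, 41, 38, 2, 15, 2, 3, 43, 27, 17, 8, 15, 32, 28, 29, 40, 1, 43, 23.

6

Let dp[i] be the longest decreasing subsequence ending at position i. Then dp = [1, 2, 1, 2, 3, 3, 4, 4, 1, 3, 4, 5, 5, 3, 4, 4, 2, 6, 1, 5].
The maximum is 6; one witness is 41, 38, 27, 17, 8, 1 at positions 3,4,10,11,12,18.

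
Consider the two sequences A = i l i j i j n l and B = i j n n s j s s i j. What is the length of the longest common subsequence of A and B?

4

Backtracking the LCS table gives one alignment: i (A1,B1) → j (A4,B6) → i (A5,B9) → j (A6,B10).
So the longest common subsequence has length 4.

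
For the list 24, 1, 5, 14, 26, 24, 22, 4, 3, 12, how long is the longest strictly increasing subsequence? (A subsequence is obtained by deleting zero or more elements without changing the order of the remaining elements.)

4

One longest increasing subsequence is 1, 5, 14, 26 (positions 2,3,4,5), of length 4; no longer one exists.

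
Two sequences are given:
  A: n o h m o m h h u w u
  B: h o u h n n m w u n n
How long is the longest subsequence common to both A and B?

Backtracking the LCS table gives one alignment: o (A2,B2) → h (A3,B4) → m (A6,B7) → w (A10,B8) → u (A11,B9).
So the longest common subsequence has length 5.

5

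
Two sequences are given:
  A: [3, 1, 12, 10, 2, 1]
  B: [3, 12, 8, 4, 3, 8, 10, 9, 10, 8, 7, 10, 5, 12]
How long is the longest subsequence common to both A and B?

A longest common subsequence is 3, 12, 10 (length 3); the LCS DP confirms no longer common subsequence exists.

3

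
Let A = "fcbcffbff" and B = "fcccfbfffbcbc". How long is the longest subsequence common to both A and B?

7

Backtracking the LCS table gives one alignment: f (A1,B1) → c (A2,B3) → c (A4,B4) → f (A5,B5) → f (A6,B7) → f (A8,B8) → f (A9,B9).
So the longest common subsequence has length 7.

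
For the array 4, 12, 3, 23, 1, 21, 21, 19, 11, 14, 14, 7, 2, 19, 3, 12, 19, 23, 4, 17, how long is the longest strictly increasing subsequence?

One longest increasing subsequence is 1, 2, 3, 12, 19, 23 (positions 5,13,15,16,17,18), of length 6; no longer one exists.

6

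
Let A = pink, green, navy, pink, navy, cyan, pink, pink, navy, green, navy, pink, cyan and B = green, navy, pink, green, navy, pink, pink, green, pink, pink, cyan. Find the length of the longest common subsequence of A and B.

9

A longest common subsequence is green, navy, pink, navy, pink, pink, green, pink, cyan (length 9); the LCS DP confirms no longer common subsequence exists.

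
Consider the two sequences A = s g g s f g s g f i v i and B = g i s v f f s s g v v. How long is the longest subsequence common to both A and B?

6

Backtracking the LCS table gives one alignment: g (A2,B1) → s (A4,B3) → f (A5,B6) → s (A7,B8) → g (A8,B9) → v (A11,B11).
So the longest common subsequence has length 6.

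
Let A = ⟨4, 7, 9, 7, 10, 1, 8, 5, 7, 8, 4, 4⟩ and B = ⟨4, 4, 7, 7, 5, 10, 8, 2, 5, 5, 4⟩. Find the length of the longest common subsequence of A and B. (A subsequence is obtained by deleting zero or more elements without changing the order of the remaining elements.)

7

A longest common subsequence is 4, 7, 7, 10, 8, 5, 4 (length 7); the LCS DP confirms no longer common subsequence exists.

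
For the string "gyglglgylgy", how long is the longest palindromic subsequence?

Using dp[i][j] = 2 + dp[i+1][j−1] if the ends match, else max(dp[i+1][j], dp[i][j−1]):
dp[1][11] = 9. A witness is yglglglgy at positions 2,3,4,5,6,7,9,10,11.

9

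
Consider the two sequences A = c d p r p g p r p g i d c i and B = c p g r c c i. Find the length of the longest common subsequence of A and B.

Backtracking the LCS table gives one alignment: c (A1,B1) → p (A5,B2) → g (A6,B3) → r (A8,B4) → c (A13,B6) → i (A14,B7).
So the longest common subsequence has length 6.

6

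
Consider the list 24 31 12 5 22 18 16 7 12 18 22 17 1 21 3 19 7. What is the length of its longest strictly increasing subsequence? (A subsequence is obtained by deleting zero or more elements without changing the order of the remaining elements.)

5

Scanning left to right, the best length ending at each element is: 24→1, 31→2, 12→1, 5→1, 22→2, 18→2, 16→2, 7→2, 12→3, 18→4, 22→5, 17→4, 1→1, 21→5, 3→2, 19→5, 7→3.
So the longest increasing subsequence has length 5, e.g. 5, 7, 12, 18, 22.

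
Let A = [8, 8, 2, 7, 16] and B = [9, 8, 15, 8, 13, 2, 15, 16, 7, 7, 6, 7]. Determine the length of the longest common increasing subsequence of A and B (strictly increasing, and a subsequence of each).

2

A longest common strictly increasing subsequence is 8, 16 (length 2); it appears in order in both A and B, and no longer such subsequence exists.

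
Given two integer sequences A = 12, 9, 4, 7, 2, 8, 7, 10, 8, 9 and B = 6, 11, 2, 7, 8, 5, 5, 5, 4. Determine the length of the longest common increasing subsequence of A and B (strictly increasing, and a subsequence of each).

For each value that appears in both, track the longest common increasing run ending there.
The best achievable length is 3; one witness is 2, 7, 8 (A-positions 5,7,9, B-positions 3,4,5).

3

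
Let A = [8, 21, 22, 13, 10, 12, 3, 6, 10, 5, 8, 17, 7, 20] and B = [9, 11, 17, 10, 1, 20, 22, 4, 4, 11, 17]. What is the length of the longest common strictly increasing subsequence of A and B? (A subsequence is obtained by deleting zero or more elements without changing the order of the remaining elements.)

A longest common strictly increasing subsequence is 17, 20 (length 2); it appears in order in both A and B, and no longer such subsequence exists.

2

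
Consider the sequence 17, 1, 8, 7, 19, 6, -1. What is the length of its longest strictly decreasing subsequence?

Scanning left to right, the best length ending at each element is: 17→1, 1→2, 8→2, 7→3, 19→1, 6→4, -1→5.
So the longest decreasing subsequence has length 5, e.g. 17, 8, 7, 6, -1.

5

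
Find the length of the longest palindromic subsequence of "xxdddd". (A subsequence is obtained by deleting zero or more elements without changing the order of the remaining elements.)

One longest palindromic subsequence is dddd (positions 3,4,5,6); it reads the same forward and backward, and the interval DP gives dp[1][6] = 4.

4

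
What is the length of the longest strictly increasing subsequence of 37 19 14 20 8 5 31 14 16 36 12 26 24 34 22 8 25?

Scanning left to right, the best length ending at each element is: 37→1, 19→1, 14→1, 20→2, 8→1, 5→1, 31→3, 14→2, 16→3, 36→4, 12→2, 26→4, 24→4, 34→5, 22→4, 8→2, 25→5.
So the longest increasing subsequence has length 5, e.g. 8, 14, 16, 26, 34.

5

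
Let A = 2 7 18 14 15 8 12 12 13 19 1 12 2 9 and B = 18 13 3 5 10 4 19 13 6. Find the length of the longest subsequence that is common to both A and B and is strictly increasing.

2

A longest common strictly increasing subsequence is 18, 19 (length 2); it appears in order in both A and B, and no longer such subsequence exists.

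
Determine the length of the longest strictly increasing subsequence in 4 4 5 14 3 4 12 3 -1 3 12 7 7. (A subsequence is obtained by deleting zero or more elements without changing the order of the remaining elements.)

One longest increasing subsequence is 4, 5, 14 (positions 1,3,4), of length 3; no longer one exists.

3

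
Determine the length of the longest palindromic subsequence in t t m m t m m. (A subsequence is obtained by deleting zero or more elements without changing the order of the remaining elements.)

5

Using dp[i][j] = 2 + dp[i+1][j−1] if the ends match, else max(dp[i+1][j], dp[i][j−1]):
dp[1][7] = 5. A witness is mmtmm at positions 3,4,5,6,7.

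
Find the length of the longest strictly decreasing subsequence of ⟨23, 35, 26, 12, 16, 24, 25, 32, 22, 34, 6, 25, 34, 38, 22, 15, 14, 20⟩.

6

Let dp[i] be the longest decreasing subsequence ending at position i. Then dp = [1, 1, 2, 3, 3, 3, 3, 2, 4, 2, 5, 3, 2, 1, 4, 5, 6, 5].
The maximum is 6; one witness is 35, 26, 24, 22, 15, 14 at positions 2,3,6,9,16,17.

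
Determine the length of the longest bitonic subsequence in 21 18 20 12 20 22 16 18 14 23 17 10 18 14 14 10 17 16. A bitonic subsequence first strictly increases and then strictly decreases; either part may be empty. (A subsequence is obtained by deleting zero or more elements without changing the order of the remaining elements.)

7

Let inc[i] be the LIS ending at i and dec[i] the longest strictly decreasing subsequence starting at i. inc = [1, 1, 2, 1, 2, 3, 2, 3, 2, 4, 3, 1, 4, 2, 2, 1, 3, 3], dec = [6, 4, 5, 2, 5, 5, 3, 4, 2, 4, 3, 1, 3, 2, 2, 1, 2, 1].
max_i inc[i]+dec[i]−1 = 7, with one witness 18, 20, 22, 18, 17, 14, 10.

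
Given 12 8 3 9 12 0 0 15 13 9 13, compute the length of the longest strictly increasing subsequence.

4

Scanning left to right, the best length ending at each element is: 12→1, 8→1, 3→1, 9→2, 12→3, 0→1, 0→1, 15→4, 13→4, 9→2, 13→4.
So the longest increasing subsequence has length 4, e.g. 8, 9, 12, 15.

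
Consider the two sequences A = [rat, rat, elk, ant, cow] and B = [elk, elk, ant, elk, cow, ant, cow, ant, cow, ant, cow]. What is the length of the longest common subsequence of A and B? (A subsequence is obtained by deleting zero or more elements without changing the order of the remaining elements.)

Backtracking the LCS table gives one alignment: elk (A3,B4) → ant (A4,B10) → cow (A5,B11).
So the longest common subsequence has length 3.

3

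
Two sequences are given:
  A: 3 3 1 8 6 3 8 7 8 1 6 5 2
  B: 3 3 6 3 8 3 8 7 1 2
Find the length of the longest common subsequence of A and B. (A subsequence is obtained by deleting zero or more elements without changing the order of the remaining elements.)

8

Backtracking the LCS table gives one alignment: 3 (A1,B2) → 3 (A2,B4) → 8 (A4,B5) → 3 (A6,B6) → 8 (A7,B7) → 7 (A8,B8) → 1 (A10,B9) → 2 (A13,B10).
So the longest common subsequence has length 8.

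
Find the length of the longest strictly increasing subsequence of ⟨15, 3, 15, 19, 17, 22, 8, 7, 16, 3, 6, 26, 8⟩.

5

Let dp[i] be the longest increasing subsequence ending at position i. Then dp = [1, 1, 2, 3, 3, 4, 2, 2, 3, 1, 2, 5, 3].
The maximum is 5; one witness is 3, 15, 19, 22, 26 at positions 2,3,4,6,12.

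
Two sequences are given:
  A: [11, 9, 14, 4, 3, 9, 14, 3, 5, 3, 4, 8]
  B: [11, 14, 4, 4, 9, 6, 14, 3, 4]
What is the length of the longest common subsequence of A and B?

7

A longest common subsequence is 11, 14, 4, 9, 14, 3, 4 (length 7); the LCS DP confirms no longer common subsequence exists.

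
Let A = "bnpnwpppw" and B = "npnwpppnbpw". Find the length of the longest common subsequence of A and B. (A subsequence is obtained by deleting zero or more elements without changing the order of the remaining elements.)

8

A longest common subsequence is npnwpppw (length 8); the LCS DP confirms no longer common subsequence exists.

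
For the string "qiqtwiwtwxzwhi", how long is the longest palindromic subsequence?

One longest palindromic subsequence is iwwtwwi (positions 2,5,7,8,9,12,14); it reads the same forward and backward, and the interval DP gives dp[1][14] = 7.

7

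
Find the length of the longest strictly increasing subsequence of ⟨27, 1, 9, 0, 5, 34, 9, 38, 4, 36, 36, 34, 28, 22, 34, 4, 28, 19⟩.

5

Let dp[i] be the longest increasing subsequence ending at position i. Then dp = [1, 1, 2, 1, 2, 3, 3, 4, 2, 4, 4, 4, 4, 4, 5, 2, 5, 4].
The maximum is 5; one witness is 1, 5, 9, 28, 34 at positions 2,5,7,13,15.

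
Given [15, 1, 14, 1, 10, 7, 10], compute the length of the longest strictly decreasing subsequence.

One longest decreasing subsequence is 15, 14, 10, 7 (positions 1,3,5,6), of length 4; no longer one exists.

4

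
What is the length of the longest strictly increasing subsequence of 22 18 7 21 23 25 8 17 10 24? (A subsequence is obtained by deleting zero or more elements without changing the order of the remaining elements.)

Scanning left to right, the best length ending at each element is: 22→1, 18→1, 7→1, 21→2, 23→3, 25→4, 8→2, 17→3, 10→3, 24→4.
So the longest increasing subsequence has length 4, e.g. 18, 21, 23, 25.

4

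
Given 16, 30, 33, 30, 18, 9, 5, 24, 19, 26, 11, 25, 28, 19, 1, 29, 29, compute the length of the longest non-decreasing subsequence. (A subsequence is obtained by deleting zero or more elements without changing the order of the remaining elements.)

7

One longest non-decreasing subsequence is 16, 18, 24, 26, 28, 29, 29 (positions 1,5,8,10,13,16,17), of length 7; no longer one exists.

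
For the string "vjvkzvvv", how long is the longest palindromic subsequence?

Using dp[i][j] = 2 + dp[i+1][j−1] if the ends match, else max(dp[i+1][j], dp[i][j−1]):
dp[1][8] = 5. A witness is vvvvv at positions 1,3,6,7,8.

5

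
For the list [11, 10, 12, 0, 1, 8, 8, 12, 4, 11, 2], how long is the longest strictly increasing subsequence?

4

Scanning left to right, the best length ending at each element is: 11→1, 10→1, 12→2, 0→1, 1→2, 8→3, 8→3, 12→4, 4→3, 11→4, 2→3.
So the longest increasing subsequence has length 4, e.g. 0, 1, 8, 12.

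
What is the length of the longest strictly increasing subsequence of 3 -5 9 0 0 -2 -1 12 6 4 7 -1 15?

Let dp[i] be the longest increasing subsequence ending at position i. Then dp = [1, 1, 2, 2, 2, 2, 3, 4, 4, 4, 5, 3, 6].
The maximum is 6; one witness is -5, -2, -1, 6, 7, 15 at positions 2,6,7,9,11,13.

6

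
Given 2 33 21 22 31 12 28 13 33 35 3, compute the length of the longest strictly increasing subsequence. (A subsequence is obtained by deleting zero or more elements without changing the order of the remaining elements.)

6

Scanning left to right, the best length ending at each element is: 2→1, 33→2, 21→2, 22→3, 31→4, 12→2, 28→4, 13→3, 33→5, 35→6, 3→2.
So the longest increasing subsequence has length 6, e.g. 2, 21, 22, 31, 33, 35.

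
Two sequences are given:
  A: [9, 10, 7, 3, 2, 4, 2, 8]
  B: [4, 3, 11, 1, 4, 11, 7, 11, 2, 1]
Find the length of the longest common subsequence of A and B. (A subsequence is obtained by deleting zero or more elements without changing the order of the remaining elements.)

Backtracking the LCS table gives one alignment: 3 (A4,B2) → 4 (A6,B5) → 2 (A7,B9).
So the longest common subsequence has length 3.

3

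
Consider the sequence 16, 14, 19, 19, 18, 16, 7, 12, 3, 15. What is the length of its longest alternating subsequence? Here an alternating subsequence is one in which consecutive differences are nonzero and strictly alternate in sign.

A longest alternating subsequence is 16, 14, 19, 7, 12, 3, 15 (positions 1,2,3,7,8,9,10); its 6 consecutive differences strictly alternate in sign, and length 7 is optimal.

7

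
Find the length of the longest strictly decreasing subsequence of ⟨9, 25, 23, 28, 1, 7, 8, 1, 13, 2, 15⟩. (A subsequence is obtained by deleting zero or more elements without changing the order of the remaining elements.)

4

Scanning left to right, the best length ending at each element is: 9→1, 25→1, 23→2, 28→1, 1→3, 7→3, 8→3, 1→4, 13→3, 2→4, 15→3.
So the longest decreasing subsequence has length 4, e.g. 25, 23, 7, 1.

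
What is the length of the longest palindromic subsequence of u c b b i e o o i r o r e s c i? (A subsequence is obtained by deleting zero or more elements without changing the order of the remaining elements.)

7

One longest palindromic subsequence is ierorei (positions 5,6,10,11,12,13,16); it reads the same forward and backward, and the interval DP gives dp[1][16] = 7.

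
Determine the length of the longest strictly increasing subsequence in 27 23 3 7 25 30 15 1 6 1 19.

4

Scanning left to right, the best length ending at each element is: 27→1, 23→1, 3→1, 7→2, 25→3, 30→4, 15→3, 1→1, 6→2, 1→1, 19→4.
So the longest increasing subsequence has length 4, e.g. 3, 7, 25, 30.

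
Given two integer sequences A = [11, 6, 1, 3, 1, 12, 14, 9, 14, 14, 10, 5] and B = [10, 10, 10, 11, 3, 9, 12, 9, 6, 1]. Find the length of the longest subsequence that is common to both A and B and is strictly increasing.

A longest common strictly increasing subsequence is 3, 9 (length 2); it appears in order in both A and B, and no longer such subsequence exists.

2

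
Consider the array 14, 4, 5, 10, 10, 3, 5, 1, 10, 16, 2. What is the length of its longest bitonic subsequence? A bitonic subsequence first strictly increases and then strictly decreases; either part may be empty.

Let inc[i] be the LIS ending at i and dec[i] the longest strictly decreasing subsequence starting at i. inc = [1, 1, 2, 3, 3, 1, 2, 1, 3, 4, 2], dec = [4, 3, 3, 3, 3, 2, 2, 1, 2, 2, 1].
max_i inc[i]+dec[i]−1 = 5, with one witness 4, 5, 10, 5, 2.

5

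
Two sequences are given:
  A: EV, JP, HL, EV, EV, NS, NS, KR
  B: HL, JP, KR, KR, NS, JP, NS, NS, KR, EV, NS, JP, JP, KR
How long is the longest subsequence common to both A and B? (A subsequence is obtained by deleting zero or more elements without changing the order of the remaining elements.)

A longest common subsequence is JP, EV, NS, KR (length 4); the LCS DP confirms no longer common subsequence exists.

4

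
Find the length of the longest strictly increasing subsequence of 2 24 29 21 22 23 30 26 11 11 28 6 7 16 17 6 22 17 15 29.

Scanning left to right, the best length ending at each element is: 2→1, 24→2, 29→3, 21→2, 22→3, 23→4, 30→5, 26→5, 11→2, 11→2, 28→6, 6→2, 7→3, 16→4, 17→5, 6→2, 22→6, 17→5, 15→4, 29→7.
So the longest increasing subsequence has length 7, e.g. 2, 21, 22, 23, 26, 28, 29.

7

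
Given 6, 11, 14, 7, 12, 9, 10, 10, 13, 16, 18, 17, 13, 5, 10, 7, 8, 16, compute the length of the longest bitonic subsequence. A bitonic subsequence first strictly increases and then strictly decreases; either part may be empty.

Let inc[i] be the LIS ending at i and dec[i] the longest strictly decreasing subsequence starting at i. inc = [1, 2, 3, 2, 3, 3, 4, 4, 5, 6, 7, 7, 5, 1, 4, 2, 3, 6], dec = [2, 3, 4, 2, 3, 2, 2, 2, 3, 4, 5, 4, 3, 1, 2, 1, 1, 1].
max_i inc[i]+dec[i]−1 = 11, with one witness 6, 7, 9, 10, 13, 16, 18, 17, 13, 10, 8.

11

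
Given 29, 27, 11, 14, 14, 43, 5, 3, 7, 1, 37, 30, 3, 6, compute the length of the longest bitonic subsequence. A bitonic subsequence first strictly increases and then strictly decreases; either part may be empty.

6

One longest bitonic subsequence is 29, 27, 14, 5, 3, 1 (positions 1,2,5,7,8,10): it rises to 29 then falls. Length 6 is optimal.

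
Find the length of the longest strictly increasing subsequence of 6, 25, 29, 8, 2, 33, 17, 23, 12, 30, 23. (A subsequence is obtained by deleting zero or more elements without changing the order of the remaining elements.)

Let dp[i] be the longest increasing subsequence ending at position i. Then dp = [1, 2, 3, 2, 1, 4, 3, 4, 3, 5, 4].
The maximum is 5; one witness is 6, 8, 17, 23, 30 at positions 1,4,7,8,10.

5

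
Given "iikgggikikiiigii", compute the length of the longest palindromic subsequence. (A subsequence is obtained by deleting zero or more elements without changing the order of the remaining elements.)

One longest palindromic subsequence is iigiiiiigii (positions 1,2,4,7,9,11,12,13,14,15,16); it reads the same forward and backward, and the interval DP gives dp[1][16] = 11.

11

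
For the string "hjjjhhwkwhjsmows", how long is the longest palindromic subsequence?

Using dp[i][j] = 2 + dp[i+1][j−1] if the ends match, else max(dp[i+1][j], dp[i][j−1]):
dp[1][16] = 7. A witness is jhwkwhj at positions 4,5,7,8,9,10,11.

7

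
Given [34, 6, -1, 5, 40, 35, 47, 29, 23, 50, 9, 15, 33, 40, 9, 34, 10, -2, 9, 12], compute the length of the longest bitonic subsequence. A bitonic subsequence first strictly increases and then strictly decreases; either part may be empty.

Let inc[i] be the LIS ending at i and dec[i] the longest strictly decreasing subsequence starting at i. inc = [1, 1, 1, 2, 3, 3, 4, 3, 3, 5, 3, 4, 5, 6, 3, 6, 4, 1, 3, 5], dec = [6, 3, 2, 2, 7, 6, 6, 5, 4, 5, 2, 3, 3, 4, 2, 3, 2, 1, 1, 1].
max_i inc[i]+dec[i]−1 = 9, with one witness -1, 5, 40, 35, 29, 23, 15, 10, 9.

9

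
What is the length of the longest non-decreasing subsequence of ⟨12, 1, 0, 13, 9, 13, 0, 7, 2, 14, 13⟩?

4

One longest non-decreasing subsequence is 12, 13, 13, 14 (positions 1,4,6,10), of length 4; no longer one exists.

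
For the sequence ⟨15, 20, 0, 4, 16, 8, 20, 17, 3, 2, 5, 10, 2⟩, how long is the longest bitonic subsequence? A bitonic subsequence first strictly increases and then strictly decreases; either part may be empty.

One longest bitonic subsequence is 0, 4, 16, 20, 17, 10, 2 (positions 3,4,5,7,8,12,13): it rises to 20 then falls. Length 7 is optimal.

7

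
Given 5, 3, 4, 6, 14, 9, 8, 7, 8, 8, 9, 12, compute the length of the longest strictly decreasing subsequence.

Let dp[i] be the longest decreasing subsequence ending at position i. Then dp = [1, 2, 2, 1, 1, 2, 3, 4, 3, 3, 2, 2].
The maximum is 4; one witness is 14, 9, 8, 7 at positions 5,6,7,8.

4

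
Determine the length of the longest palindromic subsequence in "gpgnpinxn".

One longest palindromic subsequence is nxn (positions 4,8,9); it reads the same forward and backward, and the interval DP gives dp[1][9] = 3.

3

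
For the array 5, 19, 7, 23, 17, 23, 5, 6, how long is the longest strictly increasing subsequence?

4

Let dp[i] be the longest increasing subsequence ending at position i. Then dp = [1, 2, 2, 3, 3, 4, 1, 2].
The maximum is 4; one witness is 5, 7, 17, 23 at positions 1,3,5,6.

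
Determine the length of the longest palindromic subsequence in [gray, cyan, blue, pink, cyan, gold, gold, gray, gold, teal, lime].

5

Using dp[i][j] = 2 + dp[i+1][j−1] if the ends match, else max(dp[i+1][j], dp[i][j−1]):
dp[1][11] = 5. A witness is gray cyan pink cyan gray at positions 1,2,4,5,8.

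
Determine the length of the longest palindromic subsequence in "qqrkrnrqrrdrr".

One longest palindromic subsequence is rrrrrrr (positions 3,5,7,9,10,12,13); it reads the same forward and backward, and the interval DP gives dp[1][13] = 7.

7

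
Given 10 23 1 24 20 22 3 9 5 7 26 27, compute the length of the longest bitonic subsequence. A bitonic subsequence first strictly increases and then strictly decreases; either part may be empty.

One longest bitonic subsequence is 10, 23, 24, 22, 9, 7 (positions 1,2,4,6,8,10): it rises to 24 then falls. Length 6 is optimal.

6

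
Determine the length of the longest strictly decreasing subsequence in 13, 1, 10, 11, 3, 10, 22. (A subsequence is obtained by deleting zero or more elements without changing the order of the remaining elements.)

Scanning left to right, the best length ending at each element is: 13→1, 1→2, 10→2, 11→2, 3→3, 10→3, 22→1.
So the longest decreasing subsequence has length 3, e.g. 13, 10, 3.

3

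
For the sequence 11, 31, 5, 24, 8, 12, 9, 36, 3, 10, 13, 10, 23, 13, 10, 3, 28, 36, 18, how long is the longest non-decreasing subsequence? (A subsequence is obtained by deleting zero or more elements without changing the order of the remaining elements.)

8

Let dp[i] be the longest non-decreasing subsequence ending at position i. Then dp = [1, 2, 1, 2, 2, 3, 3, 4, 1, 4, 5, 5, 6, 6, 6, 2, 7, 8, 7].
The maximum is 8; one witness is 5, 8, 9, 10, 13, 23, 28, 36 at positions 3,5,7,10,11,13,17,18.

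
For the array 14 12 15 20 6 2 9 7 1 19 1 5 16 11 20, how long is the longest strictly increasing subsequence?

Scanning left to right, the best length ending at each element is: 14→1, 12→1, 15→2, 20→3, 6→1, 2→1, 9→2, 7→2, 1→1, 19→3, 1→1, 5→2, 16→3, 11→3, 20→4.
So the longest increasing subsequence has length 4, e.g. 14, 15, 19, 20.

4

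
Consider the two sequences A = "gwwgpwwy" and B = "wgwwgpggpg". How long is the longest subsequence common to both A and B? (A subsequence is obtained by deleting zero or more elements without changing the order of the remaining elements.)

Backtracking the LCS table gives one alignment: g (A1,B2) → w (A2,B3) → w (A3,B4) → g (A4,B8) → p (A5,B9).
So the longest common subsequence has length 5.

5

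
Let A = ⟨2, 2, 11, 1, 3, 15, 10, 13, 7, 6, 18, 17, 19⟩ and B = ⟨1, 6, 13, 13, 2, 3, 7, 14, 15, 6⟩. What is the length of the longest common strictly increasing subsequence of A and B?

For each value that appears in both, track the longest common increasing run ending there.
The best achievable length is 3; one witness is 1, 3, 7 (A-positions 4,5,9, B-positions 1,6,7).

3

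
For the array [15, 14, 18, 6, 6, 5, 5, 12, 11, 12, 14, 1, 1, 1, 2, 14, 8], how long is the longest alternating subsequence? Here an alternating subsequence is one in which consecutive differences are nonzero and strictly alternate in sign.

Track the best alternating length ending on an up-step vs a down-step at each position: up/down = 1/1, 1/2, 3/1, 1/4, 1/4, 1/4, 1/4, 5/4, 5/6, 7/4, 7/4, 1/8, 1/8, 1/8, 9/8, 9/4, 9/10.
The maximum over both is 10; one such subsequence is 15, 14, 18, 6, 12, 11, 12, 1, 14, 8.

10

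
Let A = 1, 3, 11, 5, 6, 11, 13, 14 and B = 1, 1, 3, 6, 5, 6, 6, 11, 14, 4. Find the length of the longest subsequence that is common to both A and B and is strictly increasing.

For each value that appears in both, track the longest common increasing run ending there.
The best achievable length is 6; one witness is 1, 3, 5, 6, 11, 14 (A-positions 1,2,4,5,6,8, B-positions 1,3,5,6,8,9).

6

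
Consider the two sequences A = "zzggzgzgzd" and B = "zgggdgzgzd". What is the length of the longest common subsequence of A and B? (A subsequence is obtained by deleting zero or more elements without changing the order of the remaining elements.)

8

A longest common subsequence is zgggzgzd (length 8); the LCS DP confirms no longer common subsequence exists.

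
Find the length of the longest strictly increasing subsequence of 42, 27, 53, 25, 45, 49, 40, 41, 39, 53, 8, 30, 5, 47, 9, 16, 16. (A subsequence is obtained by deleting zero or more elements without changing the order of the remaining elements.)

4

One longest increasing subsequence is 42, 45, 49, 53 (positions 1,5,6,10), of length 4; no longer one exists.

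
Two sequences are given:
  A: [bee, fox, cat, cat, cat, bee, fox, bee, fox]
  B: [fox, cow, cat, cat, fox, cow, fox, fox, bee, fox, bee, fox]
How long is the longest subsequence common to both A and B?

Backtracking the LCS table gives one alignment: fox (A2,B1) → cat (A3,B3) → cat (A4,B4) → bee (A6,B9) → fox (A7,B10) → bee (A8,B11) → fox (A9,B12).
So the longest common subsequence has length 7.

7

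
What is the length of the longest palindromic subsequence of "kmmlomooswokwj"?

6

One longest palindromic subsequence is kooook (positions 1,5,7,8,11,12); it reads the same forward and backward, and the interval DP gives dp[1][14] = 6.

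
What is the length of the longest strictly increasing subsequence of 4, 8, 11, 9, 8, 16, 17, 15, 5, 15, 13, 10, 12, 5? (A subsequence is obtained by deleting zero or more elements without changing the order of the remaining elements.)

5

Let dp[i] be the longest increasing subsequence ending at position i. Then dp = [1, 2, 3, 3, 2, 4, 5, 4, 2, 4, 4, 4, 5, 2].
The maximum is 5; one witness is 4, 8, 11, 16, 17 at positions 1,2,3,6,7.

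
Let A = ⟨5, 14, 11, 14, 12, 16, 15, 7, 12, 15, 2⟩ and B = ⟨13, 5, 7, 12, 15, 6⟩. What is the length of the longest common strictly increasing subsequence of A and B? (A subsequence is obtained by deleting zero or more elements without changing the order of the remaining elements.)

4

For each value that appears in both, track the longest common increasing run ending there.
The best achievable length is 4; one witness is 5, 7, 12, 15 (A-positions 1,8,9,10, B-positions 2,3,4,5).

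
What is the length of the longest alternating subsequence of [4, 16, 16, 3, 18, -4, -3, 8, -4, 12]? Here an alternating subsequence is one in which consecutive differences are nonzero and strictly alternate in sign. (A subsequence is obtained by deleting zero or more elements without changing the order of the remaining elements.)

A longest alternating subsequence is 4, 16, 3, 18, -4, -3, -4, 12 (positions 1,2,4,5,6,7,9,10); its 7 consecutive differences strictly alternate in sign, and length 8 is optimal.

8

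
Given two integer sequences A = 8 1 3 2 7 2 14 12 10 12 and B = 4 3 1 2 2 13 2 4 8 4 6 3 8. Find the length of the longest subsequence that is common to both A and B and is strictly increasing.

For each value that appears in both, track the longest common increasing run ending there.
The best achievable length is 2; one witness is 1, 2 (A-positions 2,4, B-positions 3,4).

2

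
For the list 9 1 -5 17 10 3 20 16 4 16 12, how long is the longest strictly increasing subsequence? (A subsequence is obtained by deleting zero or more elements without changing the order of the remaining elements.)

4

Scanning left to right, the best length ending at each element is: 9→1, 1→1, -5→1, 17→2, 10→2, 3→2, 20→3, 16→3, 4→3, 16→4, 12→4.
So the longest increasing subsequence has length 4, e.g. 1, 3, 4, 16.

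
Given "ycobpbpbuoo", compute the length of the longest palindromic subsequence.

One longest palindromic subsequence is obpbpbo (positions 3,4,5,6,7,8,11); it reads the same forward and backward, and the interval DP gives dp[1][11] = 7.

7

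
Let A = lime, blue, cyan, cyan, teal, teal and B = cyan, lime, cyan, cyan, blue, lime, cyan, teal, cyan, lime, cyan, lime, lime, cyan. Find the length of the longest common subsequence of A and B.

4

A longest common subsequence is lime, blue, cyan, cyan (length 4); the LCS DP confirms no longer common subsequence exists.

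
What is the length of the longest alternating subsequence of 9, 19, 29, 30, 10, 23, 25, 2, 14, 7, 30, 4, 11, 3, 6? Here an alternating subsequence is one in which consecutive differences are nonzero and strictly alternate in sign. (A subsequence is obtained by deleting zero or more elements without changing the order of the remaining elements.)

12

A longest alternating subsequence is 9, 19, 10, 23, 2, 14, 7, 30, 4, 11, 3, 6 (positions 1,2,5,6,8,9,10,11,12,13,14,15); its 11 consecutive differences strictly alternate in sign, and length 12 is optimal.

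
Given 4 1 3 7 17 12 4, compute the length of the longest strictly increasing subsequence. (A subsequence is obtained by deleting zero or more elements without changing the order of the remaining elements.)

4

Scanning left to right, the best length ending at each element is: 4→1, 1→1, 3→2, 7→3, 17→4, 12→4, 4→3.
So the longest increasing subsequence has length 4, e.g. 1, 3, 7, 17.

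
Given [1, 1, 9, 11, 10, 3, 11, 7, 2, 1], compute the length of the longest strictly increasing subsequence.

4

Let dp[i] be the longest increasing subsequence ending at position i. Then dp = [1, 1, 2, 3, 3, 2, 4, 3, 2, 1].
The maximum is 4; one witness is 1, 9, 10, 11 at positions 1,3,5,7.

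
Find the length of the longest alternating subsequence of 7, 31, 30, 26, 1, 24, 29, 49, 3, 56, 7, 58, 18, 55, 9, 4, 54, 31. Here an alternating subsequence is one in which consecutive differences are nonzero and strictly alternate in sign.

Track the best alternating length ending on an up-step vs a down-step at each position: up/down = 1/1, 2/1, 2/3, 2/3, 1/3, 4/3, 4/3, 4/1, 4/5, 6/1, 6/7, 8/1, 8/9, 10/9, 8/11, 6/11, 12/11, 12/13.
The maximum over both is 13; one such subsequence is 7, 31, 1, 24, 3, 56, 7, 58, 18, 55, 9, 54, 31.

13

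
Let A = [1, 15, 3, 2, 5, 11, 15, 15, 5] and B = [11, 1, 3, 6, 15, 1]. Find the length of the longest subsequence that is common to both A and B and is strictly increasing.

A longest common strictly increasing subsequence is 1, 3, 15 (length 3); it appears in order in both A and B, and no longer such subsequence exists.

3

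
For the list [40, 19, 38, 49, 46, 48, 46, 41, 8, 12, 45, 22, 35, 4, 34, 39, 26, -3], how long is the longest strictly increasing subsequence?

5

Scanning left to right, the best length ending at each element is: 40→1, 19→1, 38→2, 49→3, 46→3, 48→4, 46→3, 41→3, 8→1, 12→2, 45→4, 22→3, 35→4, 4→1, 34→4, 39→5, 26→4, -3→1.
So the longest increasing subsequence has length 5, e.g. 8, 12, 22, 35, 39.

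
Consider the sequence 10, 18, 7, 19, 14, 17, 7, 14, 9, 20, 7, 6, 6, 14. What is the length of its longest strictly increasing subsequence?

4

One longest increasing subsequence is 10, 18, 19, 20 (positions 1,2,4,10), of length 4; no longer one exists.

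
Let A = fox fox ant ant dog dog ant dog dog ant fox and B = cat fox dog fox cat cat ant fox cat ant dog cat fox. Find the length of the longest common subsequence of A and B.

6

A longest common subsequence is fox, fox, ant, ant, dog, fox (length 6); the LCS DP confirms no longer common subsequence exists.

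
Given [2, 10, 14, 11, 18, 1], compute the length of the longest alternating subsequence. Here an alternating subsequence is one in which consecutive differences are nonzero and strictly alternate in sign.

5

Track the best alternating length ending on an up-step vs a down-step at each position: up/down = 1/1, 2/1, 2/1, 2/3, 4/1, 1/5.
The maximum over both is 5; one such subsequence is 2, 14, 11, 18, 1.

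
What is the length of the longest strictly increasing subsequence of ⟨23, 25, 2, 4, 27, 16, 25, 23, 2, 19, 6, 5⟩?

4

Scanning left to right, the best length ending at each element is: 23→1, 25→2, 2→1, 4→2, 27→3, 16→3, 25→4, 23→4, 2→1, 19→4, 6→3, 5→3.
So the longest increasing subsequence has length 4, e.g. 2, 4, 16, 25.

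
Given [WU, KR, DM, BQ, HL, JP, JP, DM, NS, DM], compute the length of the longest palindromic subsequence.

One longest palindromic subsequence is DM JP JP DM (positions 3,6,7,10); it reads the same forward and backward, and the interval DP gives dp[1][10] = 4.

4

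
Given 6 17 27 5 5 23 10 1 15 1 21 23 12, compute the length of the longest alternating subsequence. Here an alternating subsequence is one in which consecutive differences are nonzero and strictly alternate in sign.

9

A longest alternating subsequence is 6, 17, 5, 23, 10, 15, 1, 21, 12 (positions 1,2,4,6,7,9,10,11,13); its 8 consecutive differences strictly alternate in sign, and length 9 is optimal.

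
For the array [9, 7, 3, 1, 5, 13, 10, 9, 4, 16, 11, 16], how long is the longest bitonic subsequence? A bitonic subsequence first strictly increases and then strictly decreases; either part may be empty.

One longest bitonic subsequence is 3, 5, 13, 10, 9, 4 (positions 3,5,6,7,8,9): it rises to 13 then falls. Length 6 is optimal.

6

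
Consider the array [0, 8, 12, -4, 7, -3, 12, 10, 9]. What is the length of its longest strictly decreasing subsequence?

3

Let dp[i] be the longest decreasing subsequence ending at position i. Then dp = [1, 1, 1, 2, 2, 3, 1, 2, 3].
The maximum is 3; one witness is 8, 7, -3 at positions 2,5,6.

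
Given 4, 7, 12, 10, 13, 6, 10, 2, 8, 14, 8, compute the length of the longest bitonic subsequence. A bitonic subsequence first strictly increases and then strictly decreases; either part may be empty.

Let inc[i] be the LIS ending at i and dec[i] the longest strictly decreasing subsequence starting at i. inc = [1, 2, 3, 3, 4, 2, 3, 1, 3, 5, 3], dec = [2, 3, 4, 3, 3, 2, 2, 1, 1, 2, 1].
max_i inc[i]+dec[i]−1 = 6, with one witness 4, 7, 12, 10, 6, 2.

6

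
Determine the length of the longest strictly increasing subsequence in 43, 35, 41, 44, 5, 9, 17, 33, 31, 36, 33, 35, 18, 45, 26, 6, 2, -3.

Let dp[i] be the longest increasing subsequence ending at position i. Then dp = [1, 1, 2, 3, 1, 2, 3, 4, 4, 5, 5, 6, 4, 7, 5, 2, 1, 1].
The maximum is 7; one witness is 5, 9, 17, 31, 33, 35, 45 at positions 5,6,7,9,11,12,14.

7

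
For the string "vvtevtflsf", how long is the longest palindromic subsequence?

3

One longest palindromic subsequence is fsf (positions 7,9,10); it reads the same forward and backward, and the interval DP gives dp[1][10] = 3.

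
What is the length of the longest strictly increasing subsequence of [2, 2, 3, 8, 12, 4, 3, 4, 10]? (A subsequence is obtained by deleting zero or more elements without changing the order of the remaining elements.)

Let dp[i] be the longest increasing subsequence ending at position i. Then dp = [1, 1, 2, 3, 4, 3, 2, 3, 4].
The maximum is 4; one witness is 2, 3, 8, 12 at positions 1,3,4,5.

4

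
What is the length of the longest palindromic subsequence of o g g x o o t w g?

4

Using dp[i][j] = 2 + dp[i+1][j−1] if the ends match, else max(dp[i+1][j], dp[i][j−1]):
dp[1][9] = 4. A witness is goog at positions 2,5,6,9.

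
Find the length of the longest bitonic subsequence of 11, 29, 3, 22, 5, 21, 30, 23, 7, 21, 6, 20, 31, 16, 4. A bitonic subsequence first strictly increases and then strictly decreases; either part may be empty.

9

One longest bitonic subsequence is 3, 5, 21, 30, 23, 21, 20, 16, 4 (positions 3,5,6,7,8,10,12,14,15): it rises to 30 then falls. Length 9 is optimal.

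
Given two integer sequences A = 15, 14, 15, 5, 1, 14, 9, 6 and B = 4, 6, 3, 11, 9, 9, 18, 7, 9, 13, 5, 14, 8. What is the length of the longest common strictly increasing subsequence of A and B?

2

A longest common strictly increasing subsequence is 5, 14 (length 2); it appears in order in both A and B, and no longer such subsequence exists.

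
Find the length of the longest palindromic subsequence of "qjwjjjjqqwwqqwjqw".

12

One longest palindromic subsequence is qjwqqwwqqwjq (positions 1,2,3,8,9,10,11,12,13,14,15,16); it reads the same forward and backward, and the interval DP gives dp[1][17] = 12.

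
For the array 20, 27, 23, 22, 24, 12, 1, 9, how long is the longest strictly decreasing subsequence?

One longest decreasing subsequence is 27, 23, 22, 12, 1 (positions 2,3,4,6,7), of length 5; no longer one exists.

5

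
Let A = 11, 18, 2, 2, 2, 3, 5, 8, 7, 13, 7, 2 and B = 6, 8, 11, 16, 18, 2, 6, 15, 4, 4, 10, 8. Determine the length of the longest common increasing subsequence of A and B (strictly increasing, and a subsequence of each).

2

For each value that appears in both, track the longest common increasing run ending there.
The best achievable length is 2; one witness is 11, 18 (A-positions 1,2, B-positions 3,5).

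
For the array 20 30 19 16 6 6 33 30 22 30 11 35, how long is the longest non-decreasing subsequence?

One longest non-decreasing subsequence is 20, 30, 30, 30, 35 (positions 1,2,8,10,12), of length 5; no longer one exists.

5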